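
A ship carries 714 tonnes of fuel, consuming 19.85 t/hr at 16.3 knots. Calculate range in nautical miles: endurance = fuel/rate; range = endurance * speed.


Formula: endurance = fuel / rate; range = endurance * speed
Step 1 — endurance = 714 / 19.85 = 35.9698 hours
Step 2 — range = 35.9698 * 16.3 ≈ 586.31 nautical miles (5 s.f.)

586.31 NM


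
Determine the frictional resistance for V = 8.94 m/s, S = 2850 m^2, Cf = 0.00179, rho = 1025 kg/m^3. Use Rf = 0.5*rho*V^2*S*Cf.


Formula: Rf = 0.5 * rho * V^2 * S * Cf
Step 1 — V^2 = 8.94^2 = 79.9236
Step 2 — 0.5 * rho * V^2 = 0.5 * 1025 * 79.9236 = 40960.845
Step 3 — Rf = 40960.845 * 2850 * 0.00179 ≈ 208960 N (5 s.f.)

208960 N


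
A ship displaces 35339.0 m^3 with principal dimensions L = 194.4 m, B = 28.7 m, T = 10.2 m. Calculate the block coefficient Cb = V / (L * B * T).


Formula: Cb = V / (L * B * T)
Step 1 — L * B * T = 194.4 * 28.7 * 10.2 = 56908.656 m^3
Step 2 — Cb = 35339.0 / 56908.656 ≈ 0.62098 (5 s.f.)

0.62098


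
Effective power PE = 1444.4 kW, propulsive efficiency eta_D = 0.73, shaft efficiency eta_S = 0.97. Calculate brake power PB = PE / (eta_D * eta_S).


Formula: PB = PE / (eta_D * eta_S)
Step 1 — combined efficiency = eta_D * eta_S = 0.73 * 0.97 = 0.7081
Step 2 — PB = 1444.4 / 0.7081 ≈ 2039.8 kW (5 s.f.)

2039.8 kW


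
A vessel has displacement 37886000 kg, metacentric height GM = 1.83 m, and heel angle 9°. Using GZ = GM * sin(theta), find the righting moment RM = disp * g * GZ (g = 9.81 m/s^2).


Formula: GZ = GM * sin(theta); RM = disp * g * GZ
Step 1 — GZ = 1.83 * sin(9°) = 1.83 * 0.156434 = 0.286274 m
Step 2 — RM = 37886000 * 9.81 * 0.286274 ≈ 106400000 N·m (5 s.f.)

106400000 N·m


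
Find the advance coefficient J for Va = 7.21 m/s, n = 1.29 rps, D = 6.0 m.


Formula: J = Va / (n * D)
Step 1 — n * D = 1.29 * 6.0 = 7.74
Step 2 — J = 7.21 / 7.74 ≈ 0.93152 (5 s.f.)

0.93152


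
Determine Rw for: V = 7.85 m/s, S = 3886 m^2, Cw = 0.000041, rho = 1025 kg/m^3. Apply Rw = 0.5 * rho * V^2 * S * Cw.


Formula: Rw = 0.5 * rho * V^2 * S * Cw
Step 1 — V^2 = 7.85^2 = 61.6225
Step 2 — 0.5 * rho * V^2 = 0.5 * 1025 * 61.6225 = 31581.53125
Step 3 — Rw = 31581.53125 * 3886 * 0.000041 ≈ 5031.8 N (5 s.f.)

5031.8 N


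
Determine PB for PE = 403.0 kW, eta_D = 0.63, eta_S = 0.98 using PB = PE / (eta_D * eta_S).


Formula: PB = PE / (eta_D * eta_S)
Step 1 — combined efficiency = eta_D * eta_S = 0.63 * 0.98 = 0.6174
Step 2 — PB = 403.0 / 0.6174 ≈ 652.74 kW (5 s.f.)

652.74 kW


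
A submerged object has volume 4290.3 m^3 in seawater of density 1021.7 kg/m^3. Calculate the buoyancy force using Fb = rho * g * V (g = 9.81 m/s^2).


Formula: Fb = rho * g * V
Substituting: Fb = 1021.7 * 9.81 * 4290.3
Intermediate: 1021.7 * 9.81 = 10022.877
Result: Fb = 10022.877 * 4290.3 ≈ 43001000 N (5 s.f.)

43001000 N


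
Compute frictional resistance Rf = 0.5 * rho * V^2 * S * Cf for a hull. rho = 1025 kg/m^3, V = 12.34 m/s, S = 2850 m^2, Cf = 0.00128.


Formula: Rf = 0.5 * rho * V^2 * S * Cf
Step 1 — V^2 = 12.34^2 = 152.2756
Step 2 — 0.5 * rho * V^2 = 0.5 * 1025 * 152.2756 = 78041.245
Step 3 — Rf = 78041.245 * 2850 * 0.00128 ≈ 284690 N (5 s.f.)

284690 N


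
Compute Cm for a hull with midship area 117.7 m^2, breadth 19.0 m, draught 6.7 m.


Formula: Cm = Am / (B * T)
Step 1 — B * T = 19.0 * 6.7 = 127.3 m^2
Step 2 — Cm = 117.7 / 127.3 ≈ 0.92459 (5 s.f.)

0.92459


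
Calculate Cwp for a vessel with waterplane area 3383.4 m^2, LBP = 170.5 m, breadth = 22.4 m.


Formula: Cwp = Aw / (L * B)
Step 1 — L * B = 170.5 * 22.4 = 3819.2 m^2
Step 2 — Cwp = 3383.4 / 3819.2 ≈ 0.88589 (5 s.f.)

0.88589


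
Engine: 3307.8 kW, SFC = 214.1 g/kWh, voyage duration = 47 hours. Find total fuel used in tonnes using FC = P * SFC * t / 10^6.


Formula: FC (tonnes) = P * SFC * t / 1,000,000
Step 1 — P * SFC * t = 3307.8 * 214.1 * 47 = 33285399.06 g
Step 2 — FC (tonnes) = 33285399.06 / 1,000,000 ≈ 33.285 tonnes (5 s.f.)

33.285 tonnes


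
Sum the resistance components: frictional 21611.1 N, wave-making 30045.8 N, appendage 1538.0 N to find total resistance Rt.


Formula: Rt = Rf + Rw + Ra
Substituting: Rt = 21611.1 + 30045.8 + 1538.0
Result: Rt = 53194.9 N

53194.9 N


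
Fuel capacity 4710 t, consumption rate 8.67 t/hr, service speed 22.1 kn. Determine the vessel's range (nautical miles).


Formula: endurance = fuel / rate; range = endurance * speed
Step 1 — endurance = 4710 / 8.67 = 543.2526 hours
Step 2 — range = 543.2526 * 22.1 ≈ 12006 nautical miles (5 s.f.)

12006 NM


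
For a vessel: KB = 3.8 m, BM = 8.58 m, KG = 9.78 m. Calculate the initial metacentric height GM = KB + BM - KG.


Formula: GM = KB + BM - KG
Step 1 — KM = KB + BM = 3.8 + 8.58 = 12.38 m
Step 2 — GM = KM - KG = 12.38 - 9.78 = 2.6 m

2.6 m


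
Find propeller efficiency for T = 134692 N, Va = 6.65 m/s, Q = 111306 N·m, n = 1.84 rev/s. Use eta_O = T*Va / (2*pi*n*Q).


Formula: eta = T * Va / (2 * pi * n * Q)
Step 1 — numerator = T * Va = 134692 * 6.65 = 895701.8
Step 2 — 2 * pi * n = 2 * pi * 1.84 = 11.561061
Step 3 — denominator = 11.561061 * 111306 = 1286815.46
Step 4 — eta = 895701.8 / 1286815.46 ≈ 0.69606 (5 s.f.)

0.69606


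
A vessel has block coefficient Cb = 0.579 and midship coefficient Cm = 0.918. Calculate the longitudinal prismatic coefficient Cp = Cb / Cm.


Formula: Cp = Cb / Cm
Substituting: Cp = 0.579 / 0.918
Result: Cp ≈ 0.63072 (5 s.f.)

0.63072


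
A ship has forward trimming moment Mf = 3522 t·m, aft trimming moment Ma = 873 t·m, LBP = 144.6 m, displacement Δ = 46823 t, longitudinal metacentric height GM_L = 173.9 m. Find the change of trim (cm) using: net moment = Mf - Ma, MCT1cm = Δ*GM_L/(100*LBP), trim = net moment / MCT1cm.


Formula: net trimming moment = Mf - Ma; MCT1cm = Δ*GM_L/(100*LBP); trim = net moment / MCT1cm
Step 1 — net trimming moment = 3522 - 873 = 2649 t·m
Step 2 — MCT1cm = 46823 * 173.9 / (100 * 144.6) = 563.1065 t·m/cm
Step 3 — trim = 2649 / 563.1065 ≈ 4.7043 cm (5 s.f.)

4.7043 cm


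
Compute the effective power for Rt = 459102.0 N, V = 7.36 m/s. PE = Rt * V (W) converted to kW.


Formula: PE = Rt * V / 1000 (kW)
Step 1 — PE (W) = 459102.0 * 7.36 = 3378990.72 W
Step 2 — PE (kW) = 3378990.72 / 1000 ≈ 3379.0 kW (5 s.f.)

3379.0 kW


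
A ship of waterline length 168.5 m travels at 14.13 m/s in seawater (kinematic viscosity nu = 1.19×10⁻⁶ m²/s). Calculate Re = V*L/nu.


Formula: Re = V * L / nu
Step 1 — V * L = 14.13 * 168.5 = 2380.905 m^2/s
Step 2 — Re = 2380.905 / 1.19e-6 = 2.00e+09

2.00e+09


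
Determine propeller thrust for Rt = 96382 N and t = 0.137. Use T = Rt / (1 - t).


Formula: T = Rt / (1 - t)
Step 1 — (1 - t) = 1 - 0.137 = 0.863
Step 2 — T = 96382 / 0.863 ≈ 111680 N (5 s.f.)

111680 N


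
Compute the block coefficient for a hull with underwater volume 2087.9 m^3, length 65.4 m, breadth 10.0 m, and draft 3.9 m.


Formula: Cb = V / (L * B * T)
Step 1 — L * B * T = 65.4 * 10.0 * 3.9 = 2550.6 m^3
Step 2 — Cb = 2087.9 / 2550.6 ≈ 0.81859 (5 s.f.)

0.81859


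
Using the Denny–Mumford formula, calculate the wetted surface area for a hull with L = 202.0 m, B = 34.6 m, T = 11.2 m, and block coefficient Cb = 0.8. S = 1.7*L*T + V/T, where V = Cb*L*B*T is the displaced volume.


Formula: S = 1.7*L*T + V/T with V = Cb*L*B*T, i.e. S = L * (1.7*T + Cb*B)
Step 1 — 1.7*T = 1.7 * 11.2 = 19.04 m
Step 2 — Cb*B = 0.8 * 34.6 = 27.68 m
Step 3 — 1.7*T + Cb*B = 19.04 + 27.68 = 46.72 m
Step 4 — S = 202.0 * 46.72 ≈ 9437.4 m^2 (5 s.f.)

9437.4 m^2


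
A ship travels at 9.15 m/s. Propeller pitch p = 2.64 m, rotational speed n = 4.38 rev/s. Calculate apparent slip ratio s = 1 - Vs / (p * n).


Formula: s = 1 - Vs / (p * n)
Step 1 — p * n = 2.64 * 4.38 = 11.5632
Step 2 — Vs / (p*n) = 9.15 / 11.5632 = 0.791303 (6 d.p.)
Step 3 — s = 1 - 0.791303 = 0.208697

0.208697


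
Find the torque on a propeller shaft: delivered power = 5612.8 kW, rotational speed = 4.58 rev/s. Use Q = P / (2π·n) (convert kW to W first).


Formula: Q = P_W / (2 * pi * n)
Step 1 — P_W = 5612.8 kW * 1000 = 5612800.0 W
Step 2 — 2 * pi * n = 2 * pi * 4.58 = 28.776989
Step 3 — Q = 5612800.0 / 28.776989 ≈ 195040 N·m (5 s.f.)

195040 N·m


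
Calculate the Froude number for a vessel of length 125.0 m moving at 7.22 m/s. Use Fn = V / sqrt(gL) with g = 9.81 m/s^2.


Formula: Fn = V / sqrt(g * L)
Step 1 — g * L = 9.81 * 125.0 = 1226.25
Step 2 — sqrt(g * L) = sqrt(1226.25) = 35.017853
Step 3 — Fn = 7.22 / 35.017853 ≈ 0.20618 (5 s.f.)

0.20618


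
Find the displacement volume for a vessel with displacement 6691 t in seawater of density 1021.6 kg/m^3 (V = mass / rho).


Formula: V = mass / rho
Step 1 — convert tonnes to kg: 6691 t * 1000 = 6691000 kg
Step 2 — V = 6691000 / 1021.6 ≈ 6549.5 m^3 (5 s.f.)

6549.5 m^3


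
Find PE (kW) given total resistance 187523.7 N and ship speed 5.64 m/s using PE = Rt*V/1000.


Formula: PE = Rt * V / 1000 (kW)
Step 1 — PE (W) = 187523.7 * 5.64 = 1057633.668 W
Step 2 — PE (kW) = 1057633.668 / 1000 ≈ 1057.6 kW (5 s.f.)

1057.6 kW


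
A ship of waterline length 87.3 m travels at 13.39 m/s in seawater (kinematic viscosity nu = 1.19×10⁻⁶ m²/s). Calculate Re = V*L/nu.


Formula: Re = V * L / nu
Step 1 — V * L = 13.39 * 87.3 = 1168.947 m^2/s
Step 2 — Re = 1168.947 / 1.19e-6 = 9.82e+08

9.82e+08


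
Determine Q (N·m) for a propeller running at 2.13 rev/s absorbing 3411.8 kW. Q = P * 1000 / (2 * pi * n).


Formula: Q = P_W / (2 * pi * n)
Step 1 — P_W = 3411.8 kW * 1000 = 3411800.0 W
Step 2 — 2 * pi * n = 2 * pi * 2.13 = 13.383185
Step 3 — Q = 3411800.0 / 13.383185 ≈ 254930 N·m (5 s.f.)

254930 N·m


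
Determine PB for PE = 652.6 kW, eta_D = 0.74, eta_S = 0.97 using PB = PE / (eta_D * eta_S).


Formula: PB = PE / (eta_D * eta_S)
Step 1 — combined efficiency = eta_D * eta_S = 0.74 * 0.97 = 0.7178
Step 2 — PB = 652.6 / 0.7178 ≈ 909.17 kW (5 s.f.)

909.17 kW


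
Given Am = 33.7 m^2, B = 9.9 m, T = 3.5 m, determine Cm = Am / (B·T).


Formula: Cm = Am / (B * T)
Step 1 — B * T = 9.9 * 3.5 = 34.65 m^2
Step 2 — Cm = 33.7 / 34.65 ≈ 0.97258 (5 s.f.)

0.97258


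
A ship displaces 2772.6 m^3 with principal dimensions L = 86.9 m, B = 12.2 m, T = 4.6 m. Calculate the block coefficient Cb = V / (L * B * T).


Formula: Cb = V / (L * B * T)
Step 1 — L * B * T = 86.9 * 12.2 * 4.6 = 4876.828 m^3
Step 2 — Cb = 2772.6 / 4876.828 ≈ 0.56853 (5 s.f.)

0.56853


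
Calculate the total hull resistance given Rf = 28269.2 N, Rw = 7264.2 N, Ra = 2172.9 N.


Formula: Rt = Rf + Rw + Ra
Substituting: Rt = 28269.2 + 7264.2 + 2172.9
Result: Rt = 37706.3 N

37706.3 N


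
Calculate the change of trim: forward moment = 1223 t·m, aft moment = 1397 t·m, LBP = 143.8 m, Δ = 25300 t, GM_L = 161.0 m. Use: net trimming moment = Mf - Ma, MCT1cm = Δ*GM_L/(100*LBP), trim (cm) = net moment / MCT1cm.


Formula: net trimming moment = Mf - Ma; MCT1cm = Δ*GM_L/(100*LBP); trim = net moment / MCT1cm
Step 1 — net trimming moment = 1223 - 1397 = -174 t·m
Step 2 — MCT1cm = 25300 * 161.0 / (100 * 143.8) = 283.2615 t·m/cm
Step 3 — trim = -174 / 283.2615 ≈ -0.61427 cm (5 s.f.)

-0.61427 cm


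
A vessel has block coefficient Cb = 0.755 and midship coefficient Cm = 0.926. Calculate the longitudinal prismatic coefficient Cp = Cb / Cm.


Formula: Cp = Cb / Cm
Substituting: Cp = 0.755 / 0.926
Result: Cp ≈ 0.81533 (5 s.f.)

0.81533


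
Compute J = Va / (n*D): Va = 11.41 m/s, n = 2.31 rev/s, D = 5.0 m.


Formula: J = Va / (n * D)
Step 1 — n * D = 2.31 * 5.0 = 11.55
Step 2 — J = 11.41 / 11.55 ≈ 0.98788 (5 s.f.)

0.98788


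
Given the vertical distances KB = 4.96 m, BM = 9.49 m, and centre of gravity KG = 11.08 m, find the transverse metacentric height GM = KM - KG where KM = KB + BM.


Formula: GM = KB + BM - KG
Step 1 — KM = KB + BM = 4.96 + 9.49 = 14.45 m
Step 2 — GM = KM - KG = 14.45 - 11.08 = 3.37 m

3.37 m


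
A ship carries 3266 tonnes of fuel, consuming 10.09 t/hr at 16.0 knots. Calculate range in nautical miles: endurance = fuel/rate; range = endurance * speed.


Formula: endurance = fuel / rate; range = endurance * speed
Step 1 — endurance = 3266 / 10.09 = 323.6868 hours
Step 2 — range = 323.6868 * 16.0 ≈ 5179.0 nautical miles (5 s.f.)

5179.0 NM


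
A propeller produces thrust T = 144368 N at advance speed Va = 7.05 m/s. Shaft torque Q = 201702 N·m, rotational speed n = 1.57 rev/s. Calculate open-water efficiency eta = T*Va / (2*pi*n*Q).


Formula: eta = T * Va / (2 * pi * n * Q)
Step 1 — numerator = T * Va = 144368 * 7.05 = 1017794.4
Step 2 — 2 * pi * n = 2 * pi * 1.57 = 9.864601
Step 3 — denominator = 9.864601 * 201702 = 1989709.75
Step 4 — eta = 1017794.4 / 1989709.75 ≈ 0.51153 (5 s.f.)

0.51153


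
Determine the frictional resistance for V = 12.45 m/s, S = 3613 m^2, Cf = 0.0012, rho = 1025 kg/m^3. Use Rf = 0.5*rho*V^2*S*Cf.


Formula: Rf = 0.5 * rho * V^2 * S * Cf
Step 1 — V^2 = 12.45^2 = 155.0025
Step 2 — 0.5 * rho * V^2 = 0.5 * 1025 * 155.0025 = 79438.78125
Step 3 — Rf = 79438.78125 * 3613 * 0.0012 ≈ 344410 N (5 s.f.)

344410 N


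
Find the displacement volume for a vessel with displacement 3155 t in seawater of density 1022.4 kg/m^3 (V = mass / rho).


Formula: V = mass / rho
Step 1 — convert tonnes to kg: 3155 t * 1000 = 3155000 kg
Step 2 — V = 3155000 / 1022.4 ≈ 3085.9 m^3 (5 s.f.)

3085.9 m^3


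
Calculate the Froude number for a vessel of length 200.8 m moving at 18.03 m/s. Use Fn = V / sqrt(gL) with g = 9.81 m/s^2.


Formula: Fn = V / sqrt(g * L)
Step 1 — g * L = 9.81 * 200.8 = 1969.848
Step 2 — sqrt(g * L) = sqrt(1969.848) = 44.38297
Step 3 — Fn = 18.03 / 44.38297 ≈ 0.40624 (5 s.f.)

0.40624


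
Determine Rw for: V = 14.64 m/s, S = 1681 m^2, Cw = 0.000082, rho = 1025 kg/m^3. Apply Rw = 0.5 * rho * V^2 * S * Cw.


Formula: Rw = 0.5 * rho * V^2 * S * Cw
Step 1 — V^2 = 14.64^2 = 214.3296
Step 2 — 0.5 * rho * V^2 = 0.5 * 1025 * 214.3296 = 109843.92
Step 3 — Rw = 109843.92 * 1681 * 0.000082 ≈ 15141 N (5 s.f.)

15141 N


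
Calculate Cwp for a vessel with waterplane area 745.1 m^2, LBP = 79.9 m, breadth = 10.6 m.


Formula: Cwp = Aw / (L * B)
Step 1 — L * B = 79.9 * 10.6 = 846.94 m^2
Step 2 — Cwp = 745.1 / 846.94 ≈ 0.87976 (5 s.f.)

0.87976


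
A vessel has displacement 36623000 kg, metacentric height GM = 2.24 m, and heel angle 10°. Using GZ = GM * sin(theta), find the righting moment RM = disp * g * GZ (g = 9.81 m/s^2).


Formula: GZ = GM * sin(theta); RM = disp * g * GZ
Step 1 — GZ = 2.24 * sin(10°) = 2.24 * 0.173648 = 0.388972 m
Step 2 — RM = 36623000 * 9.81 * 0.388972 ≈ 139750000 N·m (5 s.f.)

139750000 N·m


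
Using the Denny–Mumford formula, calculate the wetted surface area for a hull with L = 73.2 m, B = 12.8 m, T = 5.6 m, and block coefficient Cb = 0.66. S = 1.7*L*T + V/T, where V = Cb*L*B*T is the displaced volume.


Formula: S = 1.7*L*T + V/T with V = Cb*L*B*T, i.e. S = L * (1.7*T + Cb*B)
Step 1 — 1.7*T = 1.7 * 5.6 = 9.52 m
Step 2 — Cb*B = 0.66 * 12.8 = 8.448 m
Step 3 — 1.7*T + Cb*B = 9.52 + 8.448 = 17.968 m
Step 4 — S = 73.2 * 17.968 ≈ 1315.3 m^2 (5 s.f.)

1315.3 m^2


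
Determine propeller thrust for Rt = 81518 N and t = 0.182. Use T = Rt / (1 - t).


Formula: T = Rt / (1 - t)
Step 1 — (1 - t) = 1 - 0.182 = 0.818
Step 2 — T = 81518 / 0.818 ≈ 99655 N (5 s.f.)

99655 N


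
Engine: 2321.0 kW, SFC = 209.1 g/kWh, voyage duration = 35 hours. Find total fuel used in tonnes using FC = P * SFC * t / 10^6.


Formula: FC (tonnes) = P * SFC * t / 1,000,000
Step 1 — P * SFC * t = 2321.0 * 209.1 * 35 = 16986238.5 g
Step 2 — FC (tonnes) = 16986238.5 / 1,000,000 ≈ 16.986 tonnes (5 s.f.)

16.986 tonnes


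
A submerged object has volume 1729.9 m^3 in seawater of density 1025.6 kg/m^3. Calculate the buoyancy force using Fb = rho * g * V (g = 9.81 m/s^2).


Formula: Fb = rho * g * V
Substituting: Fb = 1025.6 * 9.81 * 1729.9
Intermediate: 1025.6 * 9.81 = 10061.136
Result: Fb = 10061.136 * 1729.9 ≈ 17405000 N (5 s.f.)

17405000 N


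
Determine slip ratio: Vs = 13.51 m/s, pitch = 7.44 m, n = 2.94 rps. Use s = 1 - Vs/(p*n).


Formula: s = 1 - Vs / (p * n)
Step 1 — p * n = 7.44 * 2.94 = 21.8736
Step 2 — Vs / (p*n) = 13.51 / 21.8736 = 0.61764 (6 d.p.)
Step 3 — s = 1 - 0.61764 = 0.38236

0.38236


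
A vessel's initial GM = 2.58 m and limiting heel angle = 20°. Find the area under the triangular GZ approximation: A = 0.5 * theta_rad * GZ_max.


Formula: GZ_max = GM * sin(theta); Area = 0.5 * theta_rad * GZ_max
Step 1 — GZ_max = 2.58 * sin(20°) = 2.58 * 0.34202 = 0.882412 m
Step 2 — theta_rad = 20 * pi/180 = 0.349066 rad
Step 3 — Area = 0.5 * 0.349066 * 0.882412 ≈ 0.15401 m·rad (5 s.f.)

0.15401 m·rad


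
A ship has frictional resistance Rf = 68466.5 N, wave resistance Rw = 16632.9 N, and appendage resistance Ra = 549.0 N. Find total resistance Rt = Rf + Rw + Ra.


Formula: Rt = Rf + Rw + Ra
Substituting: Rt = 68466.5 + 16632.9 + 549.0
Result: Rt = 85648.4 N

85648.4 N


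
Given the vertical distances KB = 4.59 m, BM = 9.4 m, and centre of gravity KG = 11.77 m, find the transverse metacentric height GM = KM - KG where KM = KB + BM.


Formula: GM = KB + BM - KG
Step 1 — KM = KB + BM = 4.59 + 9.4 = 13.99 m
Step 2 — GM = KM - KG = 13.99 - 11.77 = 2.22 m

2.22 m


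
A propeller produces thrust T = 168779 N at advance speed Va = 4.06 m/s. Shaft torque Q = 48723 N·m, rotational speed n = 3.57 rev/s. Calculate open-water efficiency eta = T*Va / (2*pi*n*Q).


Formula: eta = T * Va / (2 * pi * n * Q)
Step 1 — numerator = T * Va = 168779 * 4.06 = 685242.74
Step 2 — 2 * pi * n = 2 * pi * 3.57 = 22.430972
Step 3 — denominator = 22.430972 * 48723 = 1092904.25
Step 4 — eta = 685242.74 / 1092904.25 ≈ 0.62699 (5 s.f.)

0.62699


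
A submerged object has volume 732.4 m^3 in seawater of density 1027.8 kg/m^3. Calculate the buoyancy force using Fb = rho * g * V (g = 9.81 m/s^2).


Formula: Fb = rho * g * V
Substituting: Fb = 1027.8 * 9.81 * 732.4
Intermediate: 1027.8 * 9.81 = 10082.718
Result: Fb = 10082.718 * 732.4 ≈ 7384600 N (5 s.f.)

7384600 N


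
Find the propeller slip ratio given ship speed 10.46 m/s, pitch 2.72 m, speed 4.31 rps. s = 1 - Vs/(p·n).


Formula: s = 1 - Vs / (p * n)
Step 1 — p * n = 2.72 * 4.31 = 11.7232
Step 2 — Vs / (p*n) = 10.46 / 11.7232 = 0.892248 (6 d.p.)
Step 3 — s = 1 - 0.892248 = 0.107752

0.107752


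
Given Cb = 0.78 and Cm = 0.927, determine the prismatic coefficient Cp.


Formula: Cp = Cb / Cm
Substituting: Cp = 0.78 / 0.927
Result: Cp ≈ 0.84142 (5 s.f.)

0.84142


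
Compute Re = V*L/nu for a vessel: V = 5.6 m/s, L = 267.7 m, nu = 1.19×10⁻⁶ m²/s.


Formula: Re = V * L / nu
Step 1 — V * L = 5.6 * 267.7 = 1499.12 m^2/s
Step 2 — Re = 1499.12 / 1.19e-6 = 1.26e+09

1.26e+09


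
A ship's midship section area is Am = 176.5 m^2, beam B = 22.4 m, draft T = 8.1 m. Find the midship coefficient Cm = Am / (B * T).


Formula: Cm = Am / (B * T)
Step 1 — B * T = 22.4 * 8.1 = 181.44 m^2
Step 2 — Cm = 176.5 / 181.44 ≈ 0.97277 (5 s.f.)

0.97277


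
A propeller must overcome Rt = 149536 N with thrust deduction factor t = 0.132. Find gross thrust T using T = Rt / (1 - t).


Formula: T = Rt / (1 - t)
Step 1 — (1 - t) = 1 - 0.132 = 0.868
Step 2 — T = 149536 / 0.868 ≈ 172280 N (5 s.f.)

172280 N


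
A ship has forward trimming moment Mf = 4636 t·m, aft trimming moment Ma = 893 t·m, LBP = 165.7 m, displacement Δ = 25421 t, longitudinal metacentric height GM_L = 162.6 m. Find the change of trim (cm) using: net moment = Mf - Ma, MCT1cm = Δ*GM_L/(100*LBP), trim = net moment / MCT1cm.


Formula: net trimming moment = Mf - Ma; MCT1cm = Δ*GM_L/(100*LBP); trim = net moment / MCT1cm
Step 1 — net trimming moment = 4636 - 893 = 3743 t·m
Step 2 — MCT1cm = 25421 * 162.6 / (100 * 165.7) = 249.4541 t·m/cm
Step 3 — trim = 3743 / 249.4541 ≈ 15.005 cm (5 s.f.)

15.005 cm


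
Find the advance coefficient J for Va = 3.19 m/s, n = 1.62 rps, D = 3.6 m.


Formula: J = Va / (n * D)
Step 1 — n * D = 1.62 * 3.6 = 5.832
Step 2 — J = 3.19 / 5.832 ≈ 0.54698 (5 s.f.)

0.54698


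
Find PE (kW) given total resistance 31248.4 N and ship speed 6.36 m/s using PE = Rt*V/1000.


Formula: PE = Rt * V / 1000 (kW)
Step 1 — PE (W) = 31248.4 * 6.36 = 198739.824 W
Step 2 — PE (kW) = 198739.824 / 1000 ≈ 198.74 kW (5 s.f.)

198.74 kW


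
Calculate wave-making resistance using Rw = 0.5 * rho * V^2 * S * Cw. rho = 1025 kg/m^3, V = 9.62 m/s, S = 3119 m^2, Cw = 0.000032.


Formula: Rw = 0.5 * rho * V^2 * S * Cw
Step 1 — V^2 = 9.62^2 = 92.5444
Step 2 — 0.5 * rho * V^2 = 0.5 * 1025 * 92.5444 = 47429.005
Step 3 — Rw = 47429.005 * 3119 * 0.000032 ≈ 4733.8 N (5 s.f.)

4733.8 N


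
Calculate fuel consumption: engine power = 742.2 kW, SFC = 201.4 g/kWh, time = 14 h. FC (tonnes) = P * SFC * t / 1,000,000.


Formula: FC (tonnes) = P * SFC * t / 1,000,000
Step 1 — P * SFC * t = 742.2 * 201.4 * 14 = 2092707.12 g
Step 2 — FC (tonnes) = 2092707.12 / 1,000,000 ≈ 2.0927 tonnes (5 s.f.)

2.0927 tonnes


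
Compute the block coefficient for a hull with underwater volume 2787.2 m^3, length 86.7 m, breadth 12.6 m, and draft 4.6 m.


Formula: Cb = V / (L * B * T)
Step 1 — L * B * T = 86.7 * 12.6 * 4.6 = 5025.132 m^3
Step 2 — Cb = 2787.2 / 5025.132 ≈ 0.55465 (5 s.f.)

0.55465


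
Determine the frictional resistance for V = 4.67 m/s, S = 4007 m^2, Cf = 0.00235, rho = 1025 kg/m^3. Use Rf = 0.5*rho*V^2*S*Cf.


Formula: Rf = 0.5 * rho * V^2 * S * Cf
Step 1 — V^2 = 4.67^2 = 21.8089
Step 2 — 0.5 * rho * V^2 = 0.5 * 1025 * 21.8089 = 11177.06125
Step 3 — Rf = 11177.06125 * 4007 * 0.00235 ≈ 105250 N (5 s.f.)

105250 N


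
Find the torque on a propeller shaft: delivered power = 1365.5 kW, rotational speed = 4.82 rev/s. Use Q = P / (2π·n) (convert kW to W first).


Formula: Q = P_W / (2 * pi * n)
Step 1 — P_W = 1365.5 kW * 1000 = 1365500.0 W
Step 2 — 2 * pi * n = 2 * pi * 4.82 = 30.284953
Step 3 — Q = 1365500.0 / 30.284953 ≈ 45088 N·m (5 s.f.)

45088 N·m


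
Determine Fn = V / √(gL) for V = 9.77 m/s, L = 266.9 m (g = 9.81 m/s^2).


Formula: Fn = V / sqrt(g * L)
Step 1 — g * L = 9.81 * 266.9 = 2618.289
Step 2 — sqrt(g * L) = sqrt(2618.289) = 51.169219
Step 3 — Fn = 9.77 / 51.169219 ≈ 0.19094 (5 s.f.)

0.19094


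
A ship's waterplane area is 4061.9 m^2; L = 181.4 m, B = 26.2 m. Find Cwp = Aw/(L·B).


Formula: Cwp = Aw / (L * B)
Step 1 — L * B = 181.4 * 26.2 = 4752.68 m^2
Step 2 — Cwp = 4061.9 / 4752.68 ≈ 0.85465 (5 s.f.)

0.85465


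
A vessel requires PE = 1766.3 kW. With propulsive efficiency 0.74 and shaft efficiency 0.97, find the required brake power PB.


Formula: PB = PE / (eta_D * eta_S)
Step 1 — combined efficiency = eta_D * eta_S = 0.74 * 0.97 = 0.7178
Step 2 — PB = 1766.3 / 0.7178 ≈ 2460.7 kW (5 s.f.)

2460.7 kW


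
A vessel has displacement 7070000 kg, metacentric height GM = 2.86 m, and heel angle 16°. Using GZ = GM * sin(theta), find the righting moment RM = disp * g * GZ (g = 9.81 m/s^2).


Formula: GZ = GM * sin(theta); RM = disp * g * GZ
Step 1 — GZ = 2.86 * sin(16°) = 2.86 * 0.275637 = 0.788322 m
Step 2 — RM = 7070000 * 9.81 * 0.788322 ≈ 54675000 N·m (5 s.f.)

54675000 N·m


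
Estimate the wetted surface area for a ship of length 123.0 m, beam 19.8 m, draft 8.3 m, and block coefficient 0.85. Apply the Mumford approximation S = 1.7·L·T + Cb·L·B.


Formula: S = 1.7*L*T + V/T with V = Cb*L*B*T, i.e. S = L * (1.7*T + Cb*B)
Step 1 — 1.7*T = 1.7 * 8.3 = 14.11 m
Step 2 — Cb*B = 0.85 * 19.8 = 16.83 m
Step 3 — 1.7*T + Cb*B = 14.11 + 16.83 = 30.94 m
Step 4 — S = 123.0 * 30.94 ≈ 3805.6 m^2 (5 s.f.)

3805.6 m^2


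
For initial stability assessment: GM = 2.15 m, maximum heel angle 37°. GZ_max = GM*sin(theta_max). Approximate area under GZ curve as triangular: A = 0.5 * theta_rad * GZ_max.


Formula: GZ_max = GM * sin(theta); Area = 0.5 * theta_rad * GZ_max
Step 1 — GZ_max = 2.15 * sin(37°) = 2.15 * 0.601815 = 1.293902 m
Step 2 — theta_rad = 37 * pi/180 = 0.645772 rad
Step 3 — Area = 0.5 * 0.645772 * 1.293902 ≈ 0.41778 m·rad (5 s.f.)

0.41778 m·rad


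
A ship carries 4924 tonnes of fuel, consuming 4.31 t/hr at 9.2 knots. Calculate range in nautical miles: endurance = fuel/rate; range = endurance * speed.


Formula: endurance = fuel / rate; range = endurance * speed
Step 1 — endurance = 4924 / 4.31 = 1142.4594 hours
Step 2 — range = 1142.4594 * 9.2 ≈ 10511 nautical miles (5 s.f.)

10511 NM


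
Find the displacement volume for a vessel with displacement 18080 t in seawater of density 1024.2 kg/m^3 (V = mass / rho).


Formula: V = mass / rho
Step 1 — convert tonnes to kg: 18080 t * 1000 = 18080000 kg
Step 2 — V = 18080000 / 1024.2 ≈ 17653 m^3 (5 s.f.)

17653 m^3


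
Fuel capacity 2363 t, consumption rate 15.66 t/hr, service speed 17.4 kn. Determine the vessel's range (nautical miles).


Formula: endurance = fuel / rate; range = endurance * speed
Step 1 — endurance = 2363 / 15.66 = 150.894 hours
Step 2 — range = 150.894 * 17.4 ≈ 2625.6 nautical miles (5 s.f.)

2625.6 NM


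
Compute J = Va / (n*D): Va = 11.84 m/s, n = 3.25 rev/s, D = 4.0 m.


Formula: J = Va / (n * D)
Step 1 — n * D = 3.25 * 4.0 = 13.0
Step 2 — J = 11.84 / 13.0 ≈ 0.91077 (5 s.f.)

0.91077


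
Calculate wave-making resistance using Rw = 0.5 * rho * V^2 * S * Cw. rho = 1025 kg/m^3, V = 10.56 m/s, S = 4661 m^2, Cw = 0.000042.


Formula: Rw = 0.5 * rho * V^2 * S * Cw
Step 1 — V^2 = 10.56^2 = 111.5136
Step 2 — 0.5 * rho * V^2 = 0.5 * 1025 * 111.5136 = 57150.72
Step 3 — Rw = 57150.72 * 4661 * 0.000042 ≈ 11188 N (5 s.f.)

11188 N


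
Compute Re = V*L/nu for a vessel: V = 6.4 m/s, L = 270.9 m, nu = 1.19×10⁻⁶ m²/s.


Formula: Re = V * L / nu
Step 1 — V * L = 6.4 * 270.9 = 1733.76 m^2/s
Step 2 — Re = 1733.76 / 1.19e-6 = 1.46e+09

1.46e+09


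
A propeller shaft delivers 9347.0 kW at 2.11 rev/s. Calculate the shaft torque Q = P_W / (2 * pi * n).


Formula: Q = P_W / (2 * pi * n)
Step 1 — P_W = 9347.0 kW * 1000 = 9347000.0 W
Step 2 — 2 * pi * n = 2 * pi * 2.11 = 13.257521
Step 3 — Q = 9347000.0 / 13.257521 ≈ 705030 N·m (5 s.f.)

705030 N·m


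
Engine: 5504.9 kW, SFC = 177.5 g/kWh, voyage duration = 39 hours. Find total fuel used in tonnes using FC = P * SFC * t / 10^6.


Formula: FC (tonnes) = P * SFC * t / 1,000,000
Step 1 — P * SFC * t = 5504.9 * 177.5 * 39 = 38107670.25 g
Step 2 — FC (tonnes) = 38107670.25 / 1,000,000 ≈ 38.108 tonnes (5 s.f.)

38.108 tonnes


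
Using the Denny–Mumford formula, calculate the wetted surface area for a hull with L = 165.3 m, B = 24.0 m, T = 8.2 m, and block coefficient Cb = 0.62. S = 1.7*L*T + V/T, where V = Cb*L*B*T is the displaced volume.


Formula: S = 1.7*L*T + V/T with V = Cb*L*B*T, i.e. S = L * (1.7*T + Cb*B)
Step 1 — 1.7*T = 1.7 * 8.2 = 13.94 m
Step 2 — Cb*B = 0.62 * 24.0 = 14.88 m
Step 3 — 1.7*T + Cb*B = 13.94 + 14.88 = 28.82 m
Step 4 — S = 165.3 * 28.82 ≈ 4763.9 m^2 (5 s.f.)

4763.9 m^2


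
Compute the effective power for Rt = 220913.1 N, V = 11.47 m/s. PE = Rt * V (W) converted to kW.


Formula: PE = Rt * V / 1000 (kW)
Step 1 — PE (W) = 220913.1 * 11.47 = 2533873.257 W
Step 2 — PE (kW) = 2533873.257 / 1000 ≈ 2533.9 kW (5 s.f.)

2533.9 kW


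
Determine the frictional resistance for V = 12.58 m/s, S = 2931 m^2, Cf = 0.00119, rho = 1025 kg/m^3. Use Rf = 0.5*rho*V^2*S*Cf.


Formula: Rf = 0.5 * rho * V^2 * S * Cf
Step 1 — V^2 = 12.58^2 = 158.2564
Step 2 — 0.5 * rho * V^2 = 0.5 * 1025 * 158.2564 = 81106.405
Step 3 — Rf = 81106.405 * 2931 * 0.00119 ≈ 282890 N (5 s.f.)

282890 N


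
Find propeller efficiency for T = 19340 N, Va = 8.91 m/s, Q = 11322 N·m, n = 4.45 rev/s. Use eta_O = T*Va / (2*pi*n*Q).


Formula: eta = T * Va / (2 * pi * n * Q)
Step 1 — numerator = T * Va = 19340 * 8.91 = 172319.4
Step 2 — 2 * pi * n = 2 * pi * 4.45 = 27.960175
Step 3 — denominator = 27.960175 * 11322 = 316565.1
Step 4 — eta = 172319.4 / 316565.1 ≈ 0.54434 (5 s.f.)

0.54434


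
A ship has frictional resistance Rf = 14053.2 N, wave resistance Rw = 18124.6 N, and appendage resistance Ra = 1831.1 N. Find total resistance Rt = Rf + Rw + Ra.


Formula: Rt = Rf + Rw + Ra
Substituting: Rt = 14053.2 + 18124.6 + 1831.1
Result: Rt = 34008.9 N

34008.9 N


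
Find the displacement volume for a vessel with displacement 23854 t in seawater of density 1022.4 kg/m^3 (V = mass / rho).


Formula: V = mass / rho
Step 1 — convert tonnes to kg: 23854 t * 1000 = 23854000 kg
Step 2 — V = 23854000 / 1022.4 ≈ 23331 m^3 (5 s.f.)

23331 m^3


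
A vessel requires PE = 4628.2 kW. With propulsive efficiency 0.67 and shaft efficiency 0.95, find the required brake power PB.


Formula: PB = PE / (eta_D * eta_S)
Step 1 — combined efficiency = eta_D * eta_S = 0.67 * 0.95 = 0.6365
Step 2 — PB = 4628.2 / 0.6365 ≈ 7271.3 kW (5 s.f.)

7271.3 kW


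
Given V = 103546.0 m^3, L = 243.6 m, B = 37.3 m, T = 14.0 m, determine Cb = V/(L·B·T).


Formula: Cb = V / (L * B * T)
Step 1 — L * B * T = 243.6 * 37.3 * 14.0 = 127207.92 m^3
Step 2 — Cb = 103546.0 / 127207.92 ≈ 0.81399 (5 s.f.)

0.81399


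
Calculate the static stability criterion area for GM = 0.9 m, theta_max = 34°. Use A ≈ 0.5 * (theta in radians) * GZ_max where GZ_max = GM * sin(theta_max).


Formula: GZ_max = GM * sin(theta); Area = 0.5 * theta_rad * GZ_max
Step 1 — GZ_max = 0.9 * sin(34°) = 0.9 * 0.559193 = 0.503274 m
Step 2 — theta_rad = 34 * pi/180 = 0.593412 rad
Step 3 — Area = 0.5 * 0.593412 * 0.503274 ≈ 0.14932 m·rad (5 s.f.)

0.14932 m·rad


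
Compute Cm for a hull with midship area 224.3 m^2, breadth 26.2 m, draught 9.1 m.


Formula: Cm = Am / (B * T)
Step 1 — B * T = 26.2 * 9.1 = 238.42 m^2
Step 2 — Cm = 224.3 / 238.42 ≈ 0.94078 (5 s.f.)

0.94078


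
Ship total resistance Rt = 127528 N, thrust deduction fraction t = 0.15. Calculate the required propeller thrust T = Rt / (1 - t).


Formula: T = Rt / (1 - t)
Step 1 — (1 - t) = 1 - 0.15 = 0.85
Step 2 — T = 127528 / 0.85 ≈ 150030 N (5 s.f.)

150030 N


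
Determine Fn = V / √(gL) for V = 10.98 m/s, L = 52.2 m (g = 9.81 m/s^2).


Formula: Fn = V / sqrt(g * L)
Step 1 — g * L = 9.81 * 52.2 = 512.082
Step 2 — sqrt(g * L) = sqrt(512.082) = 22.629229
Step 3 — Fn = 10.98 / 22.629229 ≈ 0.48521 (5 s.f.)

0.48521


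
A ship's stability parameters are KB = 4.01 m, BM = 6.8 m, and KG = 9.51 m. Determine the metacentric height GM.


Formula: GM = KB + BM - KG
Step 1 — KM = KB + BM = 4.01 + 6.8 = 10.81 m
Step 2 — GM = KM - KG = 10.81 - 9.51 = 1.3 m

1.3 m


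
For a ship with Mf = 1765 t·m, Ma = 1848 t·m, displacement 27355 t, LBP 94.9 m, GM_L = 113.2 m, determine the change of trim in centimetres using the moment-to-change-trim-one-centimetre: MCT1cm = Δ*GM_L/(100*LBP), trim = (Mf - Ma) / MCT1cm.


Formula: net trimming moment = Mf - Ma; MCT1cm = Δ*GM_L/(100*LBP); trim = net moment / MCT1cm
Step 1 — net trimming moment = 1765 - 1848 = -83 t·m
Step 2 — MCT1cm = 27355 * 113.2 / (100 * 94.9) = 326.2999 t·m/cm
Step 3 — trim = -83 / 326.2999 ≈ -0.25437 cm (5 s.f.)

-0.25437 cm


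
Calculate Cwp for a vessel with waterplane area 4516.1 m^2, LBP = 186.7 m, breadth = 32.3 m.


Formula: Cwp = Aw / (L * B)
Step 1 — L * B = 186.7 * 32.3 = 6030.41 m^2
Step 2 — Cwp = 4516.1 / 6030.41 ≈ 0.74889 (5 s.f.)

0.74889


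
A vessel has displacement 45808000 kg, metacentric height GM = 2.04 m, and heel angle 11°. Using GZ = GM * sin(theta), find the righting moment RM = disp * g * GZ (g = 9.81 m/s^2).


Formula: GZ = GM * sin(theta); RM = disp * g * GZ
Step 1 — GZ = 2.04 * sin(11°) = 2.04 * 0.190809 = 0.38925 m
Step 2 — RM = 45808000 * 9.81 * 0.38925 ≈ 174920000 N·m (5 s.f.)

174920000 N·m


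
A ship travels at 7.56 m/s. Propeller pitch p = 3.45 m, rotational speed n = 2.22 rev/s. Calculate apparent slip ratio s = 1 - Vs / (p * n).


Formula: s = 1 - Vs / (p * n)
Step 1 — p * n = 3.45 * 2.22 = 7.659
Step 2 — Vs / (p*n) = 7.56 / 7.659 = 0.987074 (6 d.p.)
Step 3 — s = 1 - 0.987074 = 0.012926

0.012926


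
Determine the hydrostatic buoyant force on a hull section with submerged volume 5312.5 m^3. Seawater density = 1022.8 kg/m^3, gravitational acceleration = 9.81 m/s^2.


Formula: Fb = rho * g * V
Substituting: Fb = 1022.8 * 9.81 * 5312.5
Intermediate: 1022.8 * 9.81 = 10033.668
Result: Fb = 10033.668 * 5312.5 ≈ 53304000 N (5 s.f.)

53304000 N


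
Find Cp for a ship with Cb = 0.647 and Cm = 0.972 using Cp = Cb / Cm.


Formula: Cp = Cb / Cm
Substituting: Cp = 0.647 / 0.972
Result: Cp ≈ 0.66564 (5 s.f.)

0.66564


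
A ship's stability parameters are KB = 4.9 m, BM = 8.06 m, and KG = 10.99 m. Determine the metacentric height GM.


Formula: GM = KB + BM - KG
Step 1 — KM = KB + BM = 4.9 + 8.06 = 12.96 m
Step 2 — GM = KM - KG = 12.96 - 10.99 = 1.97 m

1.97 m


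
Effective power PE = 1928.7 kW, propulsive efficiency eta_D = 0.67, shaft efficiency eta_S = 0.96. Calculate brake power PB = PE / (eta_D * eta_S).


Formula: PB = PE / (eta_D * eta_S)
Step 1 — combined efficiency = eta_D * eta_S = 0.67 * 0.96 = 0.6432
Step 2 — PB = 1928.7 / 0.6432 ≈ 2998.6 kW (5 s.f.)

2998.6 kW


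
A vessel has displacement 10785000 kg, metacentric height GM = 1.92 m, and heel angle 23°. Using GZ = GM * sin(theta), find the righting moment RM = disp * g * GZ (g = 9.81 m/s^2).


Formula: GZ = GM * sin(theta); RM = disp * g * GZ
Step 1 — GZ = 1.92 * sin(23°) = 1.92 * 0.390731 = 0.750204 m
Step 2 — RM = 10785000 * 9.81 * 0.750204 ≈ 79372000 N·m (5 s.f.)

79372000 N·m


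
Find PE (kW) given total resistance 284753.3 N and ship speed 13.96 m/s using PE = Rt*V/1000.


Formula: PE = Rt * V / 1000 (kW)
Step 1 — PE (W) = 284753.3 * 13.96 = 3975156.068 W
Step 2 — PE (kW) = 3975156.068 / 1000 ≈ 3975.2 kW (5 s.f.)

3975.2 kW


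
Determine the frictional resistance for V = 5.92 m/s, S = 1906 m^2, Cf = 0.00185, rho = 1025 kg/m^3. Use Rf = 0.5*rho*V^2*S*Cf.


Formula: Rf = 0.5 * rho * V^2 * S * Cf
Step 1 — V^2 = 5.92^2 = 35.0464
Step 2 — 0.5 * rho * V^2 = 0.5 * 1025 * 35.0464 = 17961.28
Step 3 — Rf = 17961.28 * 1906 * 0.00185 ≈ 63333 N (5 s.f.)

63333 N


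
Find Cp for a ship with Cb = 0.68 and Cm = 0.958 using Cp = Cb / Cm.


Formula: Cp = Cb / Cm
Substituting: Cp = 0.68 / 0.958
Result: Cp ≈ 0.70981 (5 s.f.)

0.70981


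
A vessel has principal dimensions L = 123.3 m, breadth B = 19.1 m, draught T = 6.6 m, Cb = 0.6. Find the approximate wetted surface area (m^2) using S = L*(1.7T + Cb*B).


Formula: S = 1.7*L*T + V/T with V = Cb*L*B*T, i.e. S = L * (1.7*T + Cb*B)
Step 1 — 1.7*T = 1.7 * 6.6 = 11.22 m
Step 2 — Cb*B = 0.6 * 19.1 = 11.46 m
Step 3 — 1.7*T + Cb*B = 11.22 + 11.46 = 22.68 m
Step 4 — S = 123.3 * 22.68 ≈ 2796.4 m^2 (5 s.f.)

2796.4 m^2


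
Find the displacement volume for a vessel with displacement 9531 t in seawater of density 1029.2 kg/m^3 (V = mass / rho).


Formula: V = mass / rho
Step 1 — convert tonnes to kg: 9531 t * 1000 = 9531000 kg
Step 2 — V = 9531000 / 1029.2 ≈ 9260.6 m^3 (5 s.f.)

9260.6 m^3


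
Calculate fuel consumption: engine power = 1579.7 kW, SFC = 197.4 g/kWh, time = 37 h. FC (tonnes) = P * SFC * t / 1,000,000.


Formula: FC (tonnes) = P * SFC * t / 1,000,000
Step 1 — P * SFC * t = 1579.7 * 197.4 * 37 = 11537812.86 g
Step 2 — FC (tonnes) = 11537812.86 / 1,000,000 ≈ 11.538 tonnes (5 s.f.)

11.538 tonnes


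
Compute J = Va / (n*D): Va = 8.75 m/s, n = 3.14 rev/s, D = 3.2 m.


Formula: J = Va / (n * D)
Step 1 — n * D = 3.14 * 3.2 = 10.048
Step 2 — J = 8.75 / 10.048 ≈ 0.87082 (5 s.f.)

0.87082


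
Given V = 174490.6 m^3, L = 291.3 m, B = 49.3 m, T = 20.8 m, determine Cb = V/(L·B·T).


Formula: Cb = V / (L * B * T)
Step 1 — L * B * T = 291.3 * 49.3 * 20.8 = 298710.672 m^3
Step 2 — Cb = 174490.6 / 298710.672 ≈ 0.58415 (5 s.f.)

0.58415


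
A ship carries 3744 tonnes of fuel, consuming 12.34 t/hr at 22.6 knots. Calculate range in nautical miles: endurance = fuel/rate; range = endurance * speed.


Formula: endurance = fuel / rate; range = endurance * speed
Step 1 — endurance = 3744 / 12.34 = 303.4036 hours
Step 2 — range = 303.4036 * 22.6 ≈ 6856.9 nautical miles (5 s.f.)

6856.9 NM


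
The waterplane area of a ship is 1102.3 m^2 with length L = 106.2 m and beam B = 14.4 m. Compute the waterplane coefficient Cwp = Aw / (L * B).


Formula: Cwp = Aw / (L * B)
Step 1 — L * B = 106.2 * 14.4 = 1529.28 m^2
Step 2 — Cwp = 1102.3 / 1529.28 ≈ 0.72080 (5 s.f.)

0.72080


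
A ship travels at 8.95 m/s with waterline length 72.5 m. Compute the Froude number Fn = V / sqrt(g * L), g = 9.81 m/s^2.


Formula: Fn = V / sqrt(g * L)
Step 1 — g * L = 9.81 * 72.5 = 711.225
Step 2 — sqrt(g * L) = sqrt(711.225) = 26.668802
Step 3 — Fn = 8.95 / 26.668802 ≈ 0.33560 (5 s.f.)

0.33560


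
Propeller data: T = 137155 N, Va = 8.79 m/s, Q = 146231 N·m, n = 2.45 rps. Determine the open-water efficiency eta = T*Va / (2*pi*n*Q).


Formula: eta = T * Va / (2 * pi * n * Q)
Step 1 — numerator = T * Va = 137155 * 8.79 = 1205592.45
Step 2 — 2 * pi * n = 2 * pi * 2.45 = 15.393804
Step 3 — denominator = 15.393804 * 146231 = 2251051.35
Step 4 — eta = 1205592.45 / 2251051.35 ≈ 0.53557 (5 s.f.)

0.53557


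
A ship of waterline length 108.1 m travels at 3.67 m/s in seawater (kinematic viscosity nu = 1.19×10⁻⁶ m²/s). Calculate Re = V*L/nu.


Formula: Re = V * L / nu
Step 1 — V * L = 3.67 * 108.1 = 396.727 m^2/s
Step 2 — Re = 396.727 / 1.19e-6 = 3.33e+08

3.33e+08


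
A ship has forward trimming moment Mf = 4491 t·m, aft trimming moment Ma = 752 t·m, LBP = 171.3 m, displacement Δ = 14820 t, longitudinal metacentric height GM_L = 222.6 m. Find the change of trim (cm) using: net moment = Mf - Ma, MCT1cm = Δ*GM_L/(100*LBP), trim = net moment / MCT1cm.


Formula: net trimming moment = Mf - Ma; MCT1cm = Δ*GM_L/(100*LBP); trim = net moment / MCT1cm
Step 1 — net trimming moment = 4491 - 752 = 3739 t·m
Step 2 — MCT1cm = 14820 * 222.6 / (100 * 171.3) = 192.5821 t·m/cm
Step 3 — trim = 3739 / 192.5821 ≈ 19.415 cm (5 s.f.)

19.415 cm


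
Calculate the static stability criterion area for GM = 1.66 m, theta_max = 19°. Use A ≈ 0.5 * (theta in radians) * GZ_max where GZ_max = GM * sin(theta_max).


Formula: GZ_max = GM * sin(theta); Area = 0.5 * theta_rad * GZ_max
Step 1 — GZ_max = 1.66 * sin(19°) = 1.66 * 0.325568 = 0.540443 m
Step 2 — theta_rad = 19 * pi/180 = 0.331613 rad
Step 3 — Area = 0.5 * 0.331613 * 0.540443 ≈ 0.089609 m·rad (5 s.f.)

0.089609 m·rad


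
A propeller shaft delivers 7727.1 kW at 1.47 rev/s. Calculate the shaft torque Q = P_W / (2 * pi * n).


Formula: Q = P_W / (2 * pi * n)
Step 1 — P_W = 7727.1 kW * 1000 = 7727100.0 W
Step 2 — 2 * pi * n = 2 * pi * 1.47 = 9.236282
Step 3 — Q = 7727100.0 / 9.236282 ≈ 836600 N·m (5 s.f.)

836600 N·m


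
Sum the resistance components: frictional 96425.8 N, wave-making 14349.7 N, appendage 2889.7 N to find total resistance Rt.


Formula: Rt = Rf + Rw + Ra
Substituting: Rt = 96425.8 + 14349.7 + 2889.7
Result: Rt = 113665.2 N

113665.2 N


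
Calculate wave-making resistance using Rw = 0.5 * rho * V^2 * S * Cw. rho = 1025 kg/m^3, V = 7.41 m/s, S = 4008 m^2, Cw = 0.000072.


Formula: Rw = 0.5 * rho * V^2 * S * Cw
Step 1 — V^2 = 7.41^2 = 54.9081
Step 2 — 0.5 * rho * V^2 = 0.5 * 1025 * 54.9081 = 28140.40125
Step 3 — Rw = 28140.40125 * 4008 * 0.000072 ≈ 8120.6 N (5 s.f.)

8120.6 N
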